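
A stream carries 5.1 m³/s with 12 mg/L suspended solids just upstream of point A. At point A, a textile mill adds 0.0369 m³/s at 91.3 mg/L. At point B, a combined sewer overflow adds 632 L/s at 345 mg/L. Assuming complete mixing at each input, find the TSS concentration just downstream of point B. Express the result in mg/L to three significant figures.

49.0 mg/L

After input A: C = (5.1·12 + 0.0369·91.3) / 5.137 = 12.57 mg/L.
632 L/s = 0.632 m³/s.
After input B: C = (5.137·12.57 + 0.632·345) / 5.769 = 48.99 mg/L.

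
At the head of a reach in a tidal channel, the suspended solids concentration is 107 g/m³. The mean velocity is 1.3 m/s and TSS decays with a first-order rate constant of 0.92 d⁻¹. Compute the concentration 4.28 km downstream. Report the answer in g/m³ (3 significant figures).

103 g/m³

Travel time t = 4.28 km / 1.3 m/s = 4280/1.3 = 3292 s = 0.03811 d.
First-order decay: C = 107·exp(−0.92·0.03811) = 107·0.9656 = 103.3 g/m³.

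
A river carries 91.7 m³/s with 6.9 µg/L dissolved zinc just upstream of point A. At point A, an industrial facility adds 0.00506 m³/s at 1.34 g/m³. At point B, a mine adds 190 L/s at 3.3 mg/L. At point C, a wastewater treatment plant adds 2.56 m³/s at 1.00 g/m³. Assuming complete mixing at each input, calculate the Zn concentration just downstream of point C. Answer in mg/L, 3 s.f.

6.9 µg/L = 0.0069 mg/L.
After input A: C = (91.7·0.0069 + 0.00506·1.34) / 91.71 = 0.006974 mg/L.
190 L/s = 0.19 m³/s.
After input B: C = (91.71·0.006974 + 0.19·3.3) / 91.9 = 0.01378 mg/L.
After input C: C = (91.9·0.01378 + 2.56·1) / 94.46 = 0.04051 mg/L.

0.0405 mg/L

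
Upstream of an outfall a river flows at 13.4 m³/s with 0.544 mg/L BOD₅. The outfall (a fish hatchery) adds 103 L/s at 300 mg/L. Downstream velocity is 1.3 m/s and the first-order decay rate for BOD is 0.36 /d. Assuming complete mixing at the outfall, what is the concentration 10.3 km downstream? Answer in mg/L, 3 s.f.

103 L/s = 0.103 m³/s.
After complete mixing, C₀ = (0.103·300 + 13.4·0.544) / 13.5 = 2.828 mg/L.
Travel time t = 1.03e+04 m / 1.3 m/s = 7923 s = 0.0917 d.
C = 2.828·exp(−0.36·0.0917) = 2.828·0.9675 = 2.736 mg/L.

2.74 mg/L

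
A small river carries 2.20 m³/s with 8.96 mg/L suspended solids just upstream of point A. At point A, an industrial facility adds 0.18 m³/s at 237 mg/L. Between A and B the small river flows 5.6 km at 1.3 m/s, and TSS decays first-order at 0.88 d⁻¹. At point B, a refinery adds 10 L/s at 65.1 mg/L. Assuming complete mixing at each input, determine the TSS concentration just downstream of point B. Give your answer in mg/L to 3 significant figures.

25.2 mg/L

After input A: C = (2.2·8.96 + 0.18·237) / 2.38 = 26.21 mg/L.
Over the 5.6 km reach to input B (t = 4308 s = 0.04986 d), decay gives C = 26.21·exp(−0.88·0.04986) = 25.08 mg/L.
10 L/s = 0.01 m³/s.
After input B: C = (2.38·25.08 + 0.01·65.1) / 2.39 = 25.25 mg/L.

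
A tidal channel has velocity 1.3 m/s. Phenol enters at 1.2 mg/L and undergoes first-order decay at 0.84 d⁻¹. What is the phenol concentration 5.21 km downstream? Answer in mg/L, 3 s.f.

Travel time t = 5.21 km / 1.3 m/s = 5210/1.3 = 4008 s = 0.04639 d.
First-order decay: C = 1.2·exp(−0.84·0.04639) = 1.2·0.9618 = 1.154 mg/L.

1.15 mg/L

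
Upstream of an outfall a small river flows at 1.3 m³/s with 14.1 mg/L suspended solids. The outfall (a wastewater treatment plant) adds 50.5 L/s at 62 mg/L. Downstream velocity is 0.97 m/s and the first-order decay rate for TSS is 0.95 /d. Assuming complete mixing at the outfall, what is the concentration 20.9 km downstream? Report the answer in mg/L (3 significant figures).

50.5 L/s = 0.0505 m³/s.
After complete mixing, C₀ = (0.0505·62 + 1.3·14.1) / 1.351 = 15.89 mg/L.
Travel time t = 2.09e+04 m / 0.97 m/s = 2.155e+04 s = 0.2494 d.
C = 15.89·exp(−0.95·0.2494) = 15.89·0.7891 = 12.54 mg/L.

12.5 mg/L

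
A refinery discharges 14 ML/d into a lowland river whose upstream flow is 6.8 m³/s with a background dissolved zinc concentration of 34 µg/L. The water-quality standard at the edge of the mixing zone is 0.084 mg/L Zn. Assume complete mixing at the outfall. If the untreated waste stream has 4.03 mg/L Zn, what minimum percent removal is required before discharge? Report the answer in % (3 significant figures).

45.8 %

14 ML/d = 0.162 m³/s.
34 µg/L = 0.034 mg/L.
Mass balance: 0.084·6.962 = 0.162·Cₑ + 6.8·0.034.
Cₑ = (0.5848 − 0.2312) / 0.162 = 2.182 mg/L.
Required removal = 1 − 2.182/4.03 = 45.85 %.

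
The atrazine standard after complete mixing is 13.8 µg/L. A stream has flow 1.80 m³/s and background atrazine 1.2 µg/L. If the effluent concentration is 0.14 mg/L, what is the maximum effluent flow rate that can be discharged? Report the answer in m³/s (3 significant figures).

0.180 m³/s

1.2 µg/L = 0.0012 mg/L.
13.8 µg/L = 0.0138 mg/L.
Mass balance at complete mixing: C_std·(Q_w + Q_r) = Q_w·C_e + Q_r·C_b.
Rearranging, Q_w = Q_r·(C_std − C_b)/(C_e − C_std) = 1.80·(0.0138 − 0.0012) / (0.14 − 0.0138) = 0.1797 m³/s.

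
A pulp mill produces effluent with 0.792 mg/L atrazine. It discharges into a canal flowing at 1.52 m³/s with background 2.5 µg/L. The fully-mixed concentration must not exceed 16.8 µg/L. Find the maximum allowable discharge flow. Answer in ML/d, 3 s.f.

2.5 µg/L = 0.0025 mg/L.
16.8 µg/L = 0.0168 mg/L.
Mass balance at complete mixing: C_std·(Q_w + Q_r) = Q_w·C_e + Q_r·C_b.
Rearranging, Q_w = Q_r·(C_std − C_b)/(C_e − C_std) = 1.52·(0.0168 − 0.0025) / (0.792 − 0.0168) = 0.02804 m³/s.
= 2.423 ML/d.

2.42 ML/d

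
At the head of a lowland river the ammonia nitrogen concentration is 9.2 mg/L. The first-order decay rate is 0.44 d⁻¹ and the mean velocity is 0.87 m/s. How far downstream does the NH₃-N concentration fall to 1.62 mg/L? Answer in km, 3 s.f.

297 km

From C = C₀·e^(−kt), t = ln(C₀/C)/k = ln(9.2/1.62)/0.44 = 1.737/0.44 = 3.947 d.
Distance = v·t = 0.87 m/s × 3.41e+05 s = 2.967e+05 m = 296.7 km.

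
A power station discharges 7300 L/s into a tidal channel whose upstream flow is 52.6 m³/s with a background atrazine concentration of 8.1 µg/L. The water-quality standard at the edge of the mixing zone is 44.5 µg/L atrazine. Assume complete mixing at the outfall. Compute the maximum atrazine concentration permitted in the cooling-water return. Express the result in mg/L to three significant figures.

7300 L/s = 7.3 m³/s.
8.1 µg/L = 0.0081 mg/L.
44.5 µg/L = 0.0445 mg/L.
Mass balance: 0.0445·59.9 = 7.3·Cₑ + 52.6·0.0081.
Cₑ = (2.666 − 0.4261) / 7.3 = 0.3068 mg/L.

0.307 mg/L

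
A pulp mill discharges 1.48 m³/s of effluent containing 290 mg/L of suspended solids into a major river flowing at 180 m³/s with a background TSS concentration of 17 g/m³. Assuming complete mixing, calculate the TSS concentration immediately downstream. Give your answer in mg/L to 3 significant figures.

Flow-weighted mixing gives C = (1.48·290 + 180·17) / (1.48 + 180) = 3489/181.5 = 19.23 mg/L.

19.2 mg/L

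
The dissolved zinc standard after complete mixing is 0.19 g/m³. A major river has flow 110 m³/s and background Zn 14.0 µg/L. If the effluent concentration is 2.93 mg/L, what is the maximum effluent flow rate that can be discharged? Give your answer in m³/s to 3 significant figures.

7.07 m³/s

14.0 µg/L = 0.014 mg/L.
Mass balance at complete mixing: C_std·(Q_w + Q_r) = Q_w·C_e + Q_r·C_b.
Rearranging, Q_w = Q_r·(C_std − C_b)/(C_e − C_std) = 110·(0.19 − 0.014) / (2.93 − 0.19) = 7.066 m³/s.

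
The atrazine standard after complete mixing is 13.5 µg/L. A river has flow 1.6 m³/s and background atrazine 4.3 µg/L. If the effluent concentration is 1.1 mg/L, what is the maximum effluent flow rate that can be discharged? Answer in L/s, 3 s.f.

13.5 L/s

4.3 µg/L = 0.0043 mg/L.
13.5 µg/L = 0.0135 mg/L.
Mass balance at complete mixing: C_std·(Q_w + Q_r) = Q_w·C_e + Q_r·C_b.
Rearranging, Q_w = Q_r·(C_std − C_b)/(C_e − C_std) = 1.6·(0.0135 − 0.0043) / (1.1 − 0.0135) = 0.01355 m³/s.
= 13.55 L/s.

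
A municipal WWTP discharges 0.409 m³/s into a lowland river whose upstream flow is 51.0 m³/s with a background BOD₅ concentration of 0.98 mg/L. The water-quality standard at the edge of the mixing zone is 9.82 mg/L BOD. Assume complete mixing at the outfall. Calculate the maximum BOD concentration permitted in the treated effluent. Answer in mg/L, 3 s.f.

Mass balance: 9.82·51.41 = 0.409·Cₑ + 51·0.98.
Cₑ = (504.8 − 49.98) / 0.409 = 1112 mg/L.

1110 mg/L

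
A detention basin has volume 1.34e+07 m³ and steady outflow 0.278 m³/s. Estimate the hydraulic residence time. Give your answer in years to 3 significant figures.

Q = 0.278 m³/s × 3.156e+07 s/yr = 8.773e+06 m³/yr.
Hydraulic residence time τ = V/Q = 1.34e+07/8.773e+06 = 1.527 yr.

1.53 yr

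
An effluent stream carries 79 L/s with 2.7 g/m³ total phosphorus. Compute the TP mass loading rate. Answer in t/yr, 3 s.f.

6.73 t/yr

79 L/s = 0.079 m³/s.
Mass flux = Q·C = 0.079 m³/s × 2.7 g/m³ = 0.2133 g/s.
= 0.2133 g/s × 31.56 = 6.731 t/yr.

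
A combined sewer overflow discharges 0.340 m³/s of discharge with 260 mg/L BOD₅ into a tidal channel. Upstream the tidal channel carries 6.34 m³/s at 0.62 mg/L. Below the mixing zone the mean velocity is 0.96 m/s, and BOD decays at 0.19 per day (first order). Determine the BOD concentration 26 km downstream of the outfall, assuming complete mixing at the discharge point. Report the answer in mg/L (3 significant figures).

After complete mixing, C₀ = (0.34·260 + 6.34·0.62) / 6.68 = 13.82 mg/L.
Travel time t = 2.6e+04 m / 0.96 m/s = 2.708e+04 s = 0.3135 d.
C = 13.82·exp(−0.19·0.3135) = 13.82·0.9422 = 13.02 mg/L.

13.0 mg/L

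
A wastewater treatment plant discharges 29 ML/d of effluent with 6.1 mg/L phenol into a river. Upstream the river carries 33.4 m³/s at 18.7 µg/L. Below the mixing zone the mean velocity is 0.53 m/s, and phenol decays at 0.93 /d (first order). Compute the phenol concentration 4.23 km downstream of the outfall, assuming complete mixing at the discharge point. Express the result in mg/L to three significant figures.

0.0727 mg/L

29 ML/d = 0.3356 m³/s.
18.7 µg/L = 0.0187 mg/L.
After complete mixing, C₀ = (0.3356·6.1 + 33.4·0.0187) / 33.74 = 0.07921 mg/L.
Travel time t = 4230 m / 0.53 m/s = 7981 s = 0.09237 d.
C = 0.07921·exp(−0.93·0.09237) = 0.07921·0.9177 = 0.07268 mg/L.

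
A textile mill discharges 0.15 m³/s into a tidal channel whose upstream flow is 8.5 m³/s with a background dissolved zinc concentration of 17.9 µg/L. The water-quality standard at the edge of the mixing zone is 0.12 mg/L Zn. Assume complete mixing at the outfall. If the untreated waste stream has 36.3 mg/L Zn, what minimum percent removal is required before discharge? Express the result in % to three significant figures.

17.9 µg/L = 0.0179 mg/L.
Mass balance: 0.12·8.65 = 0.15·Cₑ + 8.5·0.0179.
Cₑ = (1.038 − 0.1522) / 0.15 = 5.906 mg/L.
Required removal = 1 − 5.906/36.3 = 83.73 %.

83.7 %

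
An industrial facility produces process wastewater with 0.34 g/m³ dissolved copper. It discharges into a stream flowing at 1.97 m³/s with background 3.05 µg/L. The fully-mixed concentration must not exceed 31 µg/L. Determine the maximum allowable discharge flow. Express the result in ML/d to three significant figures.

15.4 ML/d

3.05 µg/L = 0.00305 mg/L.
31 µg/L = 0.031 mg/L.
Mass balance at complete mixing: C_std·(Q_w + Q_r) = Q_w·C_e + Q_r·C_b.
Rearranging, Q_w = Q_r·(C_std − C_b)/(C_e − C_std) = 1.97·(0.031 − 0.00305) / (0.34 − 0.031) = 0.1782 m³/s.
= 15.4 ML/d.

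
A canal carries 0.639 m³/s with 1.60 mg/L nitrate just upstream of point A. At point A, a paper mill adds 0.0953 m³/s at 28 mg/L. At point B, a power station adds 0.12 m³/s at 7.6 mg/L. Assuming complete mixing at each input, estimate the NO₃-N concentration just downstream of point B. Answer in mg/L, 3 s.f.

After input A: C = (0.639·1.6 + 0.0953·28) / 0.7343 = 5.026 mg/L.
After input B: C = (0.7343·5.026 + 0.12·7.6) / 0.8543 = 5.388 mg/L.

5.39 mg/L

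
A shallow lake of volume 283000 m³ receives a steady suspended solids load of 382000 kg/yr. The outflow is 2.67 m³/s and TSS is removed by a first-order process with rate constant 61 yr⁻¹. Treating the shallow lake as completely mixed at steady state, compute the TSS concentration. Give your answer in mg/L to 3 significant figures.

3.76 mg/L

Outflow Q = 2.67 m³/s × 3.156e+07 s/yr = 8.426e+07 m³/yr.
Steady-state CSTR mass balance: W = Q·C + k·V·C, so C = W/(Q + kV).
Q + kV = 8.426e+07 + 61·283000 = 1.015e+08 m³/yr.
C = 382000/1.015e+08 = 0.003763 kg/m³ = 3.763 mg/L.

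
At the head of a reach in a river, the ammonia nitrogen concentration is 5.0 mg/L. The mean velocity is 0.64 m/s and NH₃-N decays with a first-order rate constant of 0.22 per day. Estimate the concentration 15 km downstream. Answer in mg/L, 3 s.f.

Travel time t = 15 km / 0.64 m/s = 1.5e+04/0.64 = 2.344e+04 s = 0.2713 d.
First-order decay: C = 5.0·exp(−0.22·0.2713) = 5.0·0.9421 = 4.71 mg/L.

4.71 mg/L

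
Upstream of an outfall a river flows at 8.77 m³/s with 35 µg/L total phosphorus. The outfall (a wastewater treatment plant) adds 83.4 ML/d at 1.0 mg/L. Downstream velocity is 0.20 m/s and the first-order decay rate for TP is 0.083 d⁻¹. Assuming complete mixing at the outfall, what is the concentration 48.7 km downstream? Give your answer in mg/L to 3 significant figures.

83.4 ML/d = 0.9653 m³/s.
35 µg/L = 0.035 mg/L.
After complete mixing, C₀ = (0.9653·1 + 8.77·0.035) / 9.735 = 0.1307 mg/L.
Travel time t = 4.87e+04 m / 0.20 m/s = 2.435e+05 s = 2.818 d.
C = 0.1307·exp(−0.083·2.818) = 0.1307·0.7914 = 0.1034 mg/L.

0.103 mg/L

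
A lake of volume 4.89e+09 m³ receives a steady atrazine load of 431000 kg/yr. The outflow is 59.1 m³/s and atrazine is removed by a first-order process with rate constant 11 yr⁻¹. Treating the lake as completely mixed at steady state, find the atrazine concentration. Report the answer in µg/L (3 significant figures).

7.74 µg/L

Outflow Q = 59.1 m³/s × 3.156e+07 s/yr = 1.865e+09 m³/yr.
Steady-state CSTR mass balance: W = Q·C + k·V·C, so C = W/(Q + kV).
Q + kV = 1.865e+09 + 11·4.89e+09 = 5.566e+10 m³/yr.
C = 431000/5.566e+10 = 7.744e-06 kg/m³ = 0.007744 mg/L = 7.744 µg/L.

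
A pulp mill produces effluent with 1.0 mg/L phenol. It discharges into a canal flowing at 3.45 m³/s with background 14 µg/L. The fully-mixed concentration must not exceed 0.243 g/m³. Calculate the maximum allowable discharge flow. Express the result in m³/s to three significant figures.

1.04 m³/s

14 µg/L = 0.014 mg/L.
Mass balance at complete mixing: C_std·(Q_w + Q_r) = Q_w·C_e + Q_r·C_b.
Rearranging, Q_w = Q_r·(C_std − C_b)/(C_e − C_std) = 3.45·(0.243 − 0.014) / (1 − 0.243) = 1.044 m³/s.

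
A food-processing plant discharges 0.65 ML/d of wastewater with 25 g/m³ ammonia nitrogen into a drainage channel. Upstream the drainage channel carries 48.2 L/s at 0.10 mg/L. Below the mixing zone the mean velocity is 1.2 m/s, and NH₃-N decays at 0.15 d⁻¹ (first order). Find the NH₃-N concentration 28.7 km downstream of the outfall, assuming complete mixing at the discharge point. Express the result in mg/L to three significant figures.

0.65 ML/d = 0.007523 m³/s.
48.2 L/s = 0.0482 m³/s.
After complete mixing, C₀ = (0.007523·25 + 0.0482·0.1) / 0.05572 = 3.462 mg/L.
Travel time t = 2.87e+04 m / 1.2 m/s = 2.392e+04 s = 0.2768 d.
C = 3.462·exp(−0.15·0.2768) = 3.462·0.9593 = 3.321 mg/L.

3.32 mg/L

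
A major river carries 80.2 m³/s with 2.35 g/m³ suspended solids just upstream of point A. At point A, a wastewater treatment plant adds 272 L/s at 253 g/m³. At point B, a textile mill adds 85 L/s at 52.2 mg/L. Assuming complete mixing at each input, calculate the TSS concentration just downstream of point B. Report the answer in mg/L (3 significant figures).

272 L/s = 0.272 m³/s.
After input A: C = (80.2·2.35 + 0.272·253) / 80.47 = 3.197 mg/L.
85 L/s = 0.085 m³/s.
After input B: C = (80.47·3.197 + 0.085·52.2) / 80.56 = 3.249 mg/L.

3.25 mg/L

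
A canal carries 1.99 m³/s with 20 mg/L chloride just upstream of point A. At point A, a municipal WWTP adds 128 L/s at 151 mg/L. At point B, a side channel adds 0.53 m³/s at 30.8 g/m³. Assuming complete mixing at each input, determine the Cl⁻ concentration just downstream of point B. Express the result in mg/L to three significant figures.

128 L/s = 0.128 m³/s.
After input A: C = (1.99·20 + 0.128·151) / 2.118 = 27.92 mg/L.
After input B: C = (2.118·27.92 + 0.53·30.8) / 2.648 = 28.49 mg/L.

28.5 mg/L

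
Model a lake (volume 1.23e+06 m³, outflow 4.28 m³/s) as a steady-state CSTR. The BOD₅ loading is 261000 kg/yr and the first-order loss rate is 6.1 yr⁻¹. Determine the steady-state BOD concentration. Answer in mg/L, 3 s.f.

1.83 mg/L

Outflow Q = 4.28 m³/s × 3.156e+07 s/yr = 1.351e+08 m³/yr.
Steady-state CSTR mass balance: W = Q·C + k·V·C, so C = W/(Q + kV).
Q + kV = 1.351e+08 + 6.1·1.23e+06 = 1.426e+08 m³/yr.
C = 261000/1.426e+08 = 0.001831 kg/m³ = 1.831 mg/L.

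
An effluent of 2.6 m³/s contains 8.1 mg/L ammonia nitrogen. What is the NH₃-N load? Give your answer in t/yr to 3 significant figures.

665 t/yr

Mass flux = Q·C = 2.6 m³/s × 8.1 g/m³ = 21.06 g/s.
= 21.06 g/s × 31.56 = 664.6 t/yr.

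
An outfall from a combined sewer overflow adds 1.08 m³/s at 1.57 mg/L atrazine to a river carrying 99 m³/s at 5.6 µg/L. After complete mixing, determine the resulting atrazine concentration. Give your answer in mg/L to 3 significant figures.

0.0225 mg/L

5.6 µg/L = 0.0056 mg/L.
Flow-weighted mixing gives C = (1.08·1.57 + 99·0.0056) / (1.08 + 99) = 2.25/100.1 = 0.02248 mg/L.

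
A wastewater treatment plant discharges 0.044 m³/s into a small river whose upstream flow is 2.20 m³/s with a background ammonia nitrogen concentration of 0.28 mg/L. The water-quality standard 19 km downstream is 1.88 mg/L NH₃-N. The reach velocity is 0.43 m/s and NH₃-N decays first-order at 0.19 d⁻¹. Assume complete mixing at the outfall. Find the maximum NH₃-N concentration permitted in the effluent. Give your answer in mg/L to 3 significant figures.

91.7 mg/L

Travel time to the compliance point: t = 1.9e+04/0.43 = 4.419e+04 s = 0.5114 d; decay factor exp(−0.19·0.5114) = 0.9074.
So the concentration just after mixing may be at most 1.88/0.9074 = 2.072 mg/L.
Mass balance: 2.072·2.244 = 0.044·Cₑ + 2.2·0.28.
Cₑ = (4.649 − 0.616) / 0.044 = 91.66 mg/L.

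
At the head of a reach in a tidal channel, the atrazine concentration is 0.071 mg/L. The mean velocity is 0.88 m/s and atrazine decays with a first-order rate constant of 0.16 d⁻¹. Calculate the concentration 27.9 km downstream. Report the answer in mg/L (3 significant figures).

Travel time t = 27.9 km / 0.88 m/s = 2.79e+04/0.88 = 3.17e+04 s = 0.367 d.
First-order decay: C = 0.071·exp(−0.16·0.367) = 0.071·0.943 = 0.06695 mg/L.

0.0670 mg/L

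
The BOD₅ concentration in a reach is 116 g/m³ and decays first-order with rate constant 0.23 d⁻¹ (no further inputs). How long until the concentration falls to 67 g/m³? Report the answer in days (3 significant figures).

t = ln(C₀/C)/k = ln(116/67)/0.23 = 0.5489/0.23 = 2.387 d.

2.39 d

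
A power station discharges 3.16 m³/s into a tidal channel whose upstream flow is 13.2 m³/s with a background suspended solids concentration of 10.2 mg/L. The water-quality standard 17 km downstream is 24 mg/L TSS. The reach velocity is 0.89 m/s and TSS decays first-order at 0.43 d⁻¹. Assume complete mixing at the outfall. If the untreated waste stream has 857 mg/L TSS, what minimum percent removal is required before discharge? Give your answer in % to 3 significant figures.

Travel time to the compliance point: t = 1.7e+04/0.89 = 1.91e+04 s = 0.2211 d; decay factor exp(−0.43·0.2211) = 0.9093.
So the concentration just after mixing may be at most 24/0.9093 = 26.39 mg/L.
Mass balance: 26.39·16.36 = 3.16·Cₑ + 13.2·10.2.
Cₑ = (431.8 − 134.6) / 3.16 = 94.04 mg/L.
Required removal = 1 − 94.04/857 = 89.03 %.

89.0 %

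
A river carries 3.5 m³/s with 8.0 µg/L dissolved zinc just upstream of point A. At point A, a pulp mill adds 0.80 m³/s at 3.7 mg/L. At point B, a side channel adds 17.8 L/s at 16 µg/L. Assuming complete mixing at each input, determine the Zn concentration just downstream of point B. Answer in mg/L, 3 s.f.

8.0 µg/L = 0.008 mg/L.
After input A: C = (3.5·0.008 + 0.8·3.7) / 4.3 = 0.6949 mg/L.
17.8 L/s = 0.0178 m³/s.
16 µg/L = 0.016 mg/L.
After input B: C = (4.3·0.6949 + 0.0178·0.016) / 4.318 = 0.6921 mg/L.

0.692 mg/L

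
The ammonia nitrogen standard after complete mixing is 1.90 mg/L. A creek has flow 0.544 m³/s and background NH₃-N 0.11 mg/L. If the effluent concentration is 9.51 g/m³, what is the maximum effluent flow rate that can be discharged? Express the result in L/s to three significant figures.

128 L/s

Mass balance at complete mixing: C_std·(Q_w + Q_r) = Q_w·C_e + Q_r·C_b.
Rearranging, Q_w = Q_r·(C_std − C_b)/(C_e − C_std) = 0.544·(1.9 − 0.11) / (9.51 − 1.9) = 0.128 m³/s.
= 128 L/s.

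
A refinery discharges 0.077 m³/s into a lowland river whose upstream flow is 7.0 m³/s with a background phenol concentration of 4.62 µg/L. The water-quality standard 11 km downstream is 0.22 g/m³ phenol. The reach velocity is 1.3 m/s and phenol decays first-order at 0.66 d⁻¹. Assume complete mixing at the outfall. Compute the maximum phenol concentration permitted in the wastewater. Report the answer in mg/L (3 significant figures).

21.2 mg/L

4.62 µg/L = 0.00462 mg/L.
Travel time to the compliance point: t = 1.1e+04/1.3 = 8462 s = 0.09793 d; decay factor exp(−0.66·0.09793) = 0.9374.
So the concentration just after mixing may be at most 0.22/0.9374 = 0.2347 mg/L.
Mass balance: 0.2347·7.077 = 0.077·Cₑ + 7·0.00462.
Cₑ = (1.661 − 0.03234) / 0.077 = 21.15 mg/L.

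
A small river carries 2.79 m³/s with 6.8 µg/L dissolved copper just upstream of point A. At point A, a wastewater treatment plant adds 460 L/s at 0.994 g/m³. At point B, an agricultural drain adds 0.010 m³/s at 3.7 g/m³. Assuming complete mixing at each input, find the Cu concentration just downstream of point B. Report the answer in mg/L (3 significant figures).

0.157 mg/L

6.8 µg/L = 0.0068 mg/L.
460 L/s = 0.46 m³/s.
After input A: C = (2.79·0.0068 + 0.46·0.994) / 3.25 = 0.1465 mg/L.
After input B: C = (3.25·0.1465 + 0.01·3.7) / 3.26 = 0.1574 mg/L.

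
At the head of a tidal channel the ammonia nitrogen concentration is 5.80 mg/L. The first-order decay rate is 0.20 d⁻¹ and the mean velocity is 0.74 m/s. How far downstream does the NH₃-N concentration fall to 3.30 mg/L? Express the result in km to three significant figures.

From C = C₀·e^(−kt), t = ln(C₀/C)/k = ln(5.80/3.30)/0.20 = 0.5639/0.20 = 2.82 d.
Distance = v·t = 0.74 m/s × 2.436e+05 s = 1.803e+05 m = 180.3 km.

180 km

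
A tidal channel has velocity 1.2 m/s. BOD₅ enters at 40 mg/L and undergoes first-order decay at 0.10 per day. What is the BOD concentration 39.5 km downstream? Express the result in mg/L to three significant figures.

38.5 mg/L

Travel time t = 39.5 km / 1.2 m/s = 3.95e+04/1.2 = 3.292e+04 s = 0.381 d.
First-order decay: C = 40·exp(−0.10·0.381) = 40·0.9626 = 38.5 mg/L.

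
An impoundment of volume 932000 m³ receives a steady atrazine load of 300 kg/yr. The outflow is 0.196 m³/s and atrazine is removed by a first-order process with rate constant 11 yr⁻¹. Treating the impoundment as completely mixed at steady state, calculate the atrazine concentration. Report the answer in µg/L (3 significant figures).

18.3 µg/L

Outflow Q = 0.196 m³/s × 3.156e+07 s/yr = 6.185e+06 m³/yr.
Steady-state CSTR mass balance: W = Q·C + k·V·C, so C = W/(Q + kV).
Q + kV = 6.185e+06 + 11·932000 = 1.644e+07 m³/yr.
C = 300/1.644e+07 = 1.825e-05 kg/m³ = 0.01825 mg/L = 18.25 µg/L.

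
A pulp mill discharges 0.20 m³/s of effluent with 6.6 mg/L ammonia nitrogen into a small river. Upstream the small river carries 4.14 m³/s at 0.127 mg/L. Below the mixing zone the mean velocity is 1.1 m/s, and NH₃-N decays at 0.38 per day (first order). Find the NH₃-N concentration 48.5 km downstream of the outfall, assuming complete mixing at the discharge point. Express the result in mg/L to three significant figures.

0.350 mg/L

After complete mixing, C₀ = (0.2·6.6 + 4.14·0.127) / 4.34 = 0.4253 mg/L.
Travel time t = 4.85e+04 m / 1.1 m/s = 4.409e+04 s = 0.5103 d.
C = 0.4253·exp(−0.38·0.5103) = 0.4253·0.8237 = 0.3503 mg/L.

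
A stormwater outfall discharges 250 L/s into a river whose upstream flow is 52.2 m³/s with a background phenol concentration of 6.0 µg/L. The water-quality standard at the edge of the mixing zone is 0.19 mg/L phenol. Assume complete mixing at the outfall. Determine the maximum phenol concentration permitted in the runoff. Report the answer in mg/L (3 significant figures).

250 L/s = 0.25 m³/s.
6.0 µg/L = 0.006 mg/L.
Mass balance: 0.19·52.45 = 0.25·Cₑ + 52.2·0.006.
Cₑ = (9.966 − 0.3132) / 0.25 = 38.61 mg/L.

38.6 mg/L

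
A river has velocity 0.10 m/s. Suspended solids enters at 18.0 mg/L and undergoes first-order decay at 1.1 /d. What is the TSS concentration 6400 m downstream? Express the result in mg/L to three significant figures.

Travel time t = 6400 m / 0.10 m/s = 6400/0.10 = 6.4e+04 s = 0.7407 d.
First-order decay: C = 18.0·exp(−1.1·0.7407) = 18.0·0.4427 = 7.969 mg/L.

7.97 mg/L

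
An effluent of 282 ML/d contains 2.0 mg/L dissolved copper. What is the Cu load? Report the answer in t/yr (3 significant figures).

206 t/yr

282 ML/d = 3.264 m³/s.
Mass flux = Q·C = 3.264 m³/s × 2 g/m³ = 6.528 g/s.
= 6.528 g/s × 31.56 = 206 t/yr.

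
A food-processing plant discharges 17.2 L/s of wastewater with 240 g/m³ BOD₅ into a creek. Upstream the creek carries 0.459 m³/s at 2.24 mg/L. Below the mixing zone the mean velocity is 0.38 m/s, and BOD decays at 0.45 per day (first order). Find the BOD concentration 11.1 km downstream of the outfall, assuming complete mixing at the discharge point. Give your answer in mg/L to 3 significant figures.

17.2 L/s = 0.0172 m³/s.
After complete mixing, C₀ = (0.0172·240 + 0.459·2.24) / 0.4762 = 10.83 mg/L.
Travel time t = 1.11e+04 m / 0.38 m/s = 2.921e+04 s = 0.3381 d.
C = 10.83·exp(−0.45·0.3381) = 10.83·0.8589 = 9.3 mg/L.

9.30 mg/L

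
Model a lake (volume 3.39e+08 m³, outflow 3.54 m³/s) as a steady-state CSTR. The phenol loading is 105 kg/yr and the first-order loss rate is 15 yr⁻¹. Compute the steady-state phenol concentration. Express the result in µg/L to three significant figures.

0.0202 µg/L

Outflow Q = 3.54 m³/s × 3.156e+07 s/yr = 1.117e+08 m³/yr.
Steady-state CSTR mass balance: W = Q·C + k·V·C, so C = W/(Q + kV).
Q + kV = 1.117e+08 + 15·3.39e+08 = 5.197e+09 m³/yr.
C = 105/5.197e+09 = 2.021e-08 kg/m³ = 2.021e-05 mg/L = 0.02021 µg/L.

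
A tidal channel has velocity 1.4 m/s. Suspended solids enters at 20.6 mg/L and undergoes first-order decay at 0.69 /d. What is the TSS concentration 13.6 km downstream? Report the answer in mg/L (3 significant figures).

19.1 mg/L

Travel time t = 13.6 km / 1.4 m/s = 1.36e+04/1.4 = 9714 s = 0.1124 d.
First-order decay: C = 20.6·exp(−0.69·0.1124) = 20.6·0.9254 = 19.06 mg/L.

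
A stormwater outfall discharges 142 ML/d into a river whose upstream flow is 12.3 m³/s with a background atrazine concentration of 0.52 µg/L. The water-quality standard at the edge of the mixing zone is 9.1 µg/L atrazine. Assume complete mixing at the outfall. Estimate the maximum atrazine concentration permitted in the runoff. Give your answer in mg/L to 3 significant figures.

142 ML/d = 1.644 m³/s.
0.52 µg/L = 0.00052 mg/L.
9.1 µg/L = 0.0091 mg/L.
Mass balance: 0.0091·13.94 = 1.644·Cₑ + 12.3·0.00052.
Cₑ = (0.1269 − 0.006396) / 1.644 = 0.07331 mg/L.

0.0733 mg/L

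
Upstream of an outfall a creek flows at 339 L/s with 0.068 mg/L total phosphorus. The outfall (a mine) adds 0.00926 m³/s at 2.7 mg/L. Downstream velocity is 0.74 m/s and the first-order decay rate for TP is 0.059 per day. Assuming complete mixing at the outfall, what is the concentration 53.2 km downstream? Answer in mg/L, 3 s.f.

339 L/s = 0.339 m³/s.
After complete mixing, C₀ = (0.00926·2.7 + 0.339·0.068) / 0.3483 = 0.138 mg/L.
Travel time t = 5.32e+04 m / 0.74 m/s = 7.189e+04 s = 0.8321 d.
C = 0.138·exp(−0.059·0.8321) = 0.138·0.9521 = 0.1314 mg/L.

0.131 mg/L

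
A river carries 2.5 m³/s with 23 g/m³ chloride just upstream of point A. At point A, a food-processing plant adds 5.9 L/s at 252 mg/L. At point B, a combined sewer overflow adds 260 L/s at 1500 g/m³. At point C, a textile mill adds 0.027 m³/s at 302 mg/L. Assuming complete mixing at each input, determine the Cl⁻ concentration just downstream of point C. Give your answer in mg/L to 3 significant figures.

164 mg/L

5.9 L/s = 0.0059 m³/s.
After input A: C = (2.5·23 + 0.0059·252) / 2.506 = 23.54 mg/L.
260 L/s = 0.26 m³/s.
After input B: C = (2.506·23.54 + 0.26·1500) / 2.766 = 162.3 mg/L.
After input C: C = (2.766·162.3 + 0.027·302) / 2.793 = 163.7 mg/L.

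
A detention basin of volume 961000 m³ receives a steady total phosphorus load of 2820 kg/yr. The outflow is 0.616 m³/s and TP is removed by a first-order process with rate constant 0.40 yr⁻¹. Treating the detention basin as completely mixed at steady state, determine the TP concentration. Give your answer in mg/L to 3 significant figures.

0.142 mg/L

Outflow Q = 0.616 m³/s × 3.156e+07 s/yr = 1.944e+07 m³/yr.
Steady-state CSTR mass balance: W = Q·C + k·V·C, so C = W/(Q + kV).
Q + kV = 1.944e+07 + 0.40·961000 = 1.982e+07 m³/yr.
C = 2820/1.982e+07 = 0.0001423 kg/m³ = 0.1423 mg/L.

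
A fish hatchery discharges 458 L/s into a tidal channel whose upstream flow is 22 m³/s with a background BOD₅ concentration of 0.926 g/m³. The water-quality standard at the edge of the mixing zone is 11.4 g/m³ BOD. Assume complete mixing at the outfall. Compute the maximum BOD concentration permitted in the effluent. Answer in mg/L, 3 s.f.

515 mg/L

458 L/s = 0.458 m³/s.
Mass balance: 11.4·22.46 = 0.458·Cₑ + 22·0.926.
Cₑ = (256 − 20.37) / 0.458 = 514.5 mg/L.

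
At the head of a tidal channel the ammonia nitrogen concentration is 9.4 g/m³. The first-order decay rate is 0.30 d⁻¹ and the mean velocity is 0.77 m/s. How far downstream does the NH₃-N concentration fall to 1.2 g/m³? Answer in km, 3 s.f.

456 km

From C = C₀·e^(−kt), t = ln(C₀/C)/k = ln(9.4/1.2)/0.30 = 2.058/0.30 = 6.861 d.
Distance = v·t = 0.77 m/s × 5.928e+05 s = 4.565e+05 m = 456.5 km.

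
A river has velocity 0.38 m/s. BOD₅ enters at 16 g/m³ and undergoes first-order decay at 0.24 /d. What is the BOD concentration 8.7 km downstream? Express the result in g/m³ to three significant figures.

Travel time t = 8.7 km / 0.38 m/s = 8700/0.38 = 2.289e+04 s = 0.265 d.
First-order decay: C = 16·exp(−0.24·0.265) = 16·0.9384 = 15.01 g/m³.

15.0 g/m³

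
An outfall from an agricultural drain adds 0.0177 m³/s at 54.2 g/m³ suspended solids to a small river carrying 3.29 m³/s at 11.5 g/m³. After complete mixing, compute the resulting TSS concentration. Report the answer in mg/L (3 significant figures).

Conservation of mass across the mixing zone: C = (0.0177·54.2 + 3.29·11.5) / (0.0177 + 3.29) = 38.79/3.308 = 11.73 mg/L.

11.7 mg/L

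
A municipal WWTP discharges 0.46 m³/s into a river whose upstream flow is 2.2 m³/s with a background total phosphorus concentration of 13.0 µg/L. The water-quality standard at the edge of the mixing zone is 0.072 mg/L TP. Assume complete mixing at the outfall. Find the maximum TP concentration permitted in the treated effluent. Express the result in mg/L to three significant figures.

0.354 mg/L

13.0 µg/L = 0.013 mg/L.
Mass balance: 0.072·2.66 = 0.46·Cₑ + 2.2·0.013.
Cₑ = (0.1915 − 0.0286) / 0.46 = 0.3542 mg/L.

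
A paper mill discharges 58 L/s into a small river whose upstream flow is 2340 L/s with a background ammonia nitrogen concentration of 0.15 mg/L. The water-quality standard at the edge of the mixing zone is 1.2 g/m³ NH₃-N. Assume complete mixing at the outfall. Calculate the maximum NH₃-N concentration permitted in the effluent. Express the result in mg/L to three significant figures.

58 L/s = 0.058 m³/s.
2340 L/s = 2.34 m³/s.
Mass balance: 1.2·2.398 = 0.058·Cₑ + 2.34·0.15.
Cₑ = (2.878 − 0.351) / 0.058 = 43.56 mg/L.

43.6 mg/L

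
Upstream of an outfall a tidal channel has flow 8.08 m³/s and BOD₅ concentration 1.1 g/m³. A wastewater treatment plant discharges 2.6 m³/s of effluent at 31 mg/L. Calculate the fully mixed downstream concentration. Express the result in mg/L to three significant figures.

8.38 mg/L

By mass balance at complete mixing, C = (2.6·31 + 8.08·1.1) / (2.6 + 8.08) = 89.49/10.68 = 8.379 mg/L.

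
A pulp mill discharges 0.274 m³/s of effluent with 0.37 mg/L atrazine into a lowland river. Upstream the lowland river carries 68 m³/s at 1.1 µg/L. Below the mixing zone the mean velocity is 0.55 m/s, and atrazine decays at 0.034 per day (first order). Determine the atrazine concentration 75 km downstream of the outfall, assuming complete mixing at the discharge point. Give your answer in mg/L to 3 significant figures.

0.00245 mg/L

1.1 µg/L = 0.0011 mg/L.
After complete mixing, C₀ = (0.274·0.37 + 68·0.0011) / 68.27 = 0.00258 mg/L.
Travel time t = 7.5e+04 m / 0.55 m/s = 1.364e+05 s = 1.578 d.
C = 0.00258·exp(−0.034·1.578) = 0.00258·0.9478 = 0.002446 mg/L.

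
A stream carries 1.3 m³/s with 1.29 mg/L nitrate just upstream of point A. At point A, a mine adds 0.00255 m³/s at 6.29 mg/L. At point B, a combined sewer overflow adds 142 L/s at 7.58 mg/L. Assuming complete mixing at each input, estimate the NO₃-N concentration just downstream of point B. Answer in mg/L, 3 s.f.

After input A: C = (1.3·1.29 + 0.00255·6.29) / 1.303 = 1.3 mg/L.
142 L/s = 0.142 m³/s.
After input B: C = (1.303·1.3 + 0.142·7.58) / 1.445 = 1.917 mg/L.

1.92 mg/L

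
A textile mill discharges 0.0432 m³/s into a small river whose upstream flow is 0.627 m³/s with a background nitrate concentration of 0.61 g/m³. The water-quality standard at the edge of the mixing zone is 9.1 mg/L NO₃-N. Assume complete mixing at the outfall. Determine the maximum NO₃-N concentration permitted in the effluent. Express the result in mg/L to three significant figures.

132 mg/L

Mass balance: 9.1·0.6702 = 0.0432·Cₑ + 0.627·0.61.
Cₑ = (6.099 − 0.3825) / 0.0432 = 132.3 mg/L.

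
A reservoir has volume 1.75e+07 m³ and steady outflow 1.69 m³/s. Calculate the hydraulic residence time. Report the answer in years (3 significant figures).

0.328 yr

Q = 1.69 m³/s × 3.156e+07 s/yr = 5.333e+07 m³/yr.
Hydraulic residence time τ = V/Q = 1.75e+07/5.333e+07 = 0.3281 yr.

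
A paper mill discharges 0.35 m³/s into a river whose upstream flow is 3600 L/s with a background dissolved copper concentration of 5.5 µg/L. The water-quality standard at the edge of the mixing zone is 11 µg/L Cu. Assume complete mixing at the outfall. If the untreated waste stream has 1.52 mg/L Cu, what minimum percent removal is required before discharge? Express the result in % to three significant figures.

95.6 %

3600 L/s = 3.6 m³/s.
5.5 µg/L = 0.0055 mg/L.
11 µg/L = 0.011 mg/L.
Mass balance: 0.011·3.95 = 0.35·Cₑ + 3.6·0.0055.
Cₑ = (0.04345 − 0.0198) / 0.35 = 0.06757 mg/L.
Required removal = 1 − 0.06757/1.52 = 95.55 %.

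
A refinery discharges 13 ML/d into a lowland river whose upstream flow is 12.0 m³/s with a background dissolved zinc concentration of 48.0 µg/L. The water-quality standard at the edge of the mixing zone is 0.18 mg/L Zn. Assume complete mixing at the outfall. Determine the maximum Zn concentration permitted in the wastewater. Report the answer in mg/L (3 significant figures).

13 ML/d = 0.1505 m³/s.
48.0 µg/L = 0.048 mg/L.
Mass balance: 0.18·12.15 = 0.1505·Cₑ + 12·0.048.
Cₑ = (2.187 − 0.576) / 0.1505 = 10.71 mg/L.

10.7 mg/L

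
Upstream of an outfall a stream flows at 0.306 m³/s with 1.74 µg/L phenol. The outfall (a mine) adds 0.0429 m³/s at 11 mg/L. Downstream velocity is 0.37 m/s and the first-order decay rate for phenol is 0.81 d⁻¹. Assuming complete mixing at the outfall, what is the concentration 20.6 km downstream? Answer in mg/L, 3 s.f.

0.803 mg/L

1.74 µg/L = 0.00174 mg/L.
After complete mixing, C₀ = (0.0429·11 + 0.306·0.00174) / 0.3489 = 1.354 mg/L.
Travel time t = 2.06e+04 m / 0.37 m/s = 5.568e+04 s = 0.6444 d.
C = 1.354·exp(−0.81·0.6444) = 1.354·0.5934 = 0.8034 mg/L.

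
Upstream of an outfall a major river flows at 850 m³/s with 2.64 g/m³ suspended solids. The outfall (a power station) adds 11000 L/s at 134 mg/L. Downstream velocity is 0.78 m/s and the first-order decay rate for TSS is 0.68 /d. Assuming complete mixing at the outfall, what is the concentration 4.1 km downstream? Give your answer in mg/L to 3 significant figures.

4.14 mg/L

11000 L/s = 11 m³/s.
After complete mixing, C₀ = (11·134 + 850·2.64) / 861 = 4.318 mg/L.
Travel time t = 4100 m / 0.78 m/s = 5256 s = 0.06084 d.
C = 4.318·exp(−0.68·0.06084) = 4.318·0.9595 = 4.143 mg/L.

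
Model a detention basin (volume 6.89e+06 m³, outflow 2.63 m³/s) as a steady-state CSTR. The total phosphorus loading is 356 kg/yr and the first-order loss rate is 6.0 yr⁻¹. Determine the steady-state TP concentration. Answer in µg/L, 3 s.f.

2.86 µg/L

Outflow Q = 2.63 m³/s × 3.156e+07 s/yr = 8.3e+07 m³/yr.
Steady-state CSTR mass balance: W = Q·C + k·V·C, so C = W/(Q + kV).
Q + kV = 8.3e+07 + 6.0·6.89e+06 = 1.243e+08 m³/yr.
C = 356/1.243e+08 = 2.863e-06 kg/m³ = 0.002863 mg/L = 2.863 µg/L.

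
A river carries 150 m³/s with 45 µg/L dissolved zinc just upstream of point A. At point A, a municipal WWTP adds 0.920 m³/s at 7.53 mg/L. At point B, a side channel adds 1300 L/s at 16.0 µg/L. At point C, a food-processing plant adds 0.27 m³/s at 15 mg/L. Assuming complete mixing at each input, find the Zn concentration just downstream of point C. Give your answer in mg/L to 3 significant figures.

45 µg/L = 0.045 mg/L.
After input A: C = (150·0.045 + 0.92·7.53) / 150.9 = 0.09063 mg/L.
1300 L/s = 1.3 m³/s.
16.0 µg/L = 0.016 mg/L.
After input B: C = (150.9·0.09063 + 1.3·0.016) / 152.2 = 0.08999 mg/L.
After input C: C = (152.2·0.08999 + 0.27·15) / 152.5 = 0.1164 mg/L.

0.116 mg/L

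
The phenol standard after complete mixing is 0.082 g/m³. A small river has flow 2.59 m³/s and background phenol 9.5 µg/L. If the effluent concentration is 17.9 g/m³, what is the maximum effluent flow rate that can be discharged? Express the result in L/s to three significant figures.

10.5 L/s

9.5 µg/L = 0.0095 mg/L.
Mass balance at complete mixing: C_std·(Q_w + Q_r) = Q_w·C_e + Q_r·C_b.
Rearranging, Q_w = Q_r·(C_std − C_b)/(C_e − C_std) = 2.59·(0.082 − 0.0095) / (17.9 − 0.082) = 0.01054 m³/s.
= 10.54 L/s.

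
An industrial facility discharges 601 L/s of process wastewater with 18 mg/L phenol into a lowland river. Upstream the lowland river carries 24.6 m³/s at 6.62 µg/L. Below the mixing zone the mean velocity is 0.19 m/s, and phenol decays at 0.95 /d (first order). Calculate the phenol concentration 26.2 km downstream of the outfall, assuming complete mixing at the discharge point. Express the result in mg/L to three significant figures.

601 L/s = 0.601 m³/s.
6.62 µg/L = 0.00662 mg/L.
After complete mixing, C₀ = (0.601·18 + 24.6·0.00662) / 25.2 = 0.4357 mg/L.
Travel time t = 2.62e+04 m / 0.19 m/s = 1.379e+05 s = 1.596 d.
C = 0.4357·exp(−0.95·1.596) = 0.4357·0.2195 = 0.09566 mg/L.

0.0957 mg/L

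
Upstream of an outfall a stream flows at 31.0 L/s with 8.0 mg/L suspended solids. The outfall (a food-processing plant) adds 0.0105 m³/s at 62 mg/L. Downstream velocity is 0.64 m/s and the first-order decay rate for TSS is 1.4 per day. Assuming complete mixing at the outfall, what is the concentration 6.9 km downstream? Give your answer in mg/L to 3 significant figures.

18.2 mg/L

31.0 L/s = 0.031 m³/s.
After complete mixing, C₀ = (0.0105·62 + 0.031·8) / 0.0415 = 21.66 mg/L.
Travel time t = 6900 m / 0.64 m/s = 1.078e+04 s = 0.1248 d.
C = 21.66·exp(−1.4·0.1248) = 21.66·0.8397 = 18.19 mg/L.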